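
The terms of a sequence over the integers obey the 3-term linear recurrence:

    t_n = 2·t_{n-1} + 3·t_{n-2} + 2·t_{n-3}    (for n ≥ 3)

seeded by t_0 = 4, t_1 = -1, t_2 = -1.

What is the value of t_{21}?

t_3 = 2·-1 + 3·-1 + 2·4 = 3
t_4 = 2·3 + 3·-1 + 2·-1 = 1
t_5 = 2·1 + 3·3 + 2·-1 = 9
t_6 = 2·9 + 3·1 + 2·3 = 27
t_7 = 2·27 + 3·9 + 2·1 = 83
t_8 = 2·83 + 3·27 + 2·9 = 265
t_9 = 2·265 + 3·83 + 2·27 = 833
t_10 = 2·833 + 3·265 + 2·83 = 2627
t_11 = 2·2627 + 3·833 + 2·265 = 8283
t_12 = 2·8283 + 3·2627 + 2·833 = 26113
t_13 = 2·26113 + 3·8283 + 2·2627 = 82329
t_14 = 2·82329 + 3·26113 + 2·8283 = 259563
t_15 = 2·259563 + 3·82329 + 2·26113 = 818339
t_16 = 2·818339 + 3·259563 + 2·82329 = 2580025
t_17 = 2·2580025 + 3·818339 + 2·259563 = 8134193
t_18 = 2·8134193 + 3·2580025 + 2·818339 = 25645139
t_19 = 2·25645139 + 3·8134193 + 2·2580025 = 80852907
t_20 = 2·80852907 + 3·25645139 + 2·8134193 = 254909617
t_21 = 2·254909617 + 3·80852907 + 2·25645139 = 803668233

803668233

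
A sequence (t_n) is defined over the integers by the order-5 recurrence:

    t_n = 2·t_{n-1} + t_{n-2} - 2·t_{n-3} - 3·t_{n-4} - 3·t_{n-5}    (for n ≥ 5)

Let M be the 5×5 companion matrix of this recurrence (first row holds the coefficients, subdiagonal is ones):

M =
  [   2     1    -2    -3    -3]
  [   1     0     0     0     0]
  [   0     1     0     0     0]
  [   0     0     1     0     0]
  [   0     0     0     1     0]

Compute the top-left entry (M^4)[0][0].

(M^4)[0][0] is the top entry after applying M 4 times to the unit state (1, 0, 0, 0, 0). Equivalently it is h_{8} for the auxiliary sequence (h_n) obeying the same recurrence with h_4 = 1 and h_i = 0 for 0 ≤ i < 4:
h_5 = 2·1 + 1·0 + -2·0 + -3·0 + -3·0 = 2
h_6 = 2·2 + 1·1 + -2·0 + -3·0 + -3·0 = 5
h_7 = 2·5 + 1·2 + -2·1 + -3·0 + -3·0 = 10
h_8 = 2·10 + 1·5 + -2·2 + -3·1 + -3·0 = 18

18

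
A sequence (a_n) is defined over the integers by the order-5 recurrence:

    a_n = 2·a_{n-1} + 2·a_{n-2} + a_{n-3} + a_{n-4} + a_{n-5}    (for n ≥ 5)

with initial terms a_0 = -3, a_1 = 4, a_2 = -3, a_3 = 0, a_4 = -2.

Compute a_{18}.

a_5 = 2·-2 + 2·0 + 1·-3 + 1·4 + 1·-3 = -6
a_6 = 2·-6 + 2·-2 + 1·0 + 1·-3 + 1·4 = -15
a_7 = 2·-15 + 2·-6 + 1·-2 + 1·0 + 1·-3 = -47
a_8 = 2·-47 + 2·-15 + 1·-6 + 1·-2 + 1·0 = -132
a_9 = 2·-132 + 2·-47 + 1·-15 + 1·-6 + 1·-2 = -381
a_10 = 2·-381 + 2·-132 + 1·-47 + 1·-15 + 1·-6 = -1094
a_11 = 2·-1094 + 2·-381 + 1·-132 + 1·-47 + 1·-15 = -3144
a_12 = 2·-3144 + 2·-1094 + 1·-381 + 1·-132 + 1·-47 = -9036
a_13 = 2·-9036 + 2·-3144 + 1·-1094 + 1·-381 + 1·-132 = -25967
a_14 = 2·-25967 + 2·-9036 + 1·-3144 + 1·-1094 + 1·-381 = -74625
a_15 = 2·-74625 + 2·-25967 + 1·-9036 + 1·-3144 + 1·-1094 = -214458
a_16 = 2·-214458 + 2·-74625 + 1·-25967 + 1·-9036 + 1·-3144 = -616313
a_17 = 2·-616313 + 2·-214458 + 1·-74625 + 1·-25967 + 1·-9036 = -1771170
a_18 = 2·-1771170 + 2·-616313 + 1·-214458 + 1·-74625 + 1·-25967 = -5090016

-5090016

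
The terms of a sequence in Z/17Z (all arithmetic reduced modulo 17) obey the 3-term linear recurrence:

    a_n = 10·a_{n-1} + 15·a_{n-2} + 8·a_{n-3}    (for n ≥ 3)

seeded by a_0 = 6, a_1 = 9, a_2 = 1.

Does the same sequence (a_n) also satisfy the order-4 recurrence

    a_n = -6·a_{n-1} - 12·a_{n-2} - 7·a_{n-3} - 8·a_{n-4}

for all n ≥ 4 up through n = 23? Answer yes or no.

yes

Terms a_0..a_23: 6, 9, 1, 6, 11, 4, 15, 9, 7, 2, 10, 16, 3, 10, 1, 14, 14, 1, 9, 13, 1, 5, 16, 5
n=4: candidate gives 11, actual a_4 = 11 ✓
n=5: candidate gives 4, actual a_5 = 4 ✓
n=6: candidate gives 15, actual a_6 = 15 ✓
n=7: candidate gives 9, actual a_7 = 9 ✓
n=8: candidate gives 7, actual a_8 = 7 ✓
n=9: candidate gives 2, actual a_9 = 2 ✓
n=10: candidate gives 10, actual a_10 = 10 ✓
n=11: candidate gives 16, actual a_11 = 16 ✓
n=12: candidate gives 3, actual a_12 = 3 ✓
n=13: candidate gives 10, actual a_13 = 10 ✓
n=14: candidate gives 1, actual a_14 = 1 ✓
n=15: candidate gives 14, actual a_15 = 14 ✓
n=16: candidate gives 14, actual a_16 = 14 ✓
n=17: candidate gives 1, actual a_17 = 1 ✓
n=18: candidate gives 9, actual a_18 = 9 ✓
n=19: candidate gives 13, actual a_19 = 13 ✓
n=20: candidate gives 1, actual a_20 = 1 ✓
n=21: candidate gives 5, actual a_21 = 5 ✓
n=22: candidate gives 16, actual a_22 = 16 ✓
n=23: candidate gives 5, actual a_23 = 5 ✓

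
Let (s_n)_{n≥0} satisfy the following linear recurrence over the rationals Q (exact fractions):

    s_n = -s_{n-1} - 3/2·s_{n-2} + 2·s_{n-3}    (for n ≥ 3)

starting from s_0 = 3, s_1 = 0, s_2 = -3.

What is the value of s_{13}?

s_3 = -1·-3 + -3/2·0 + 2·3 = 9
s_4 = -1·9 + -3/2·-3 + 2·0 = -9/2
s_5 = -1·-9/2 + -3/2·9 + 2·-3 = -15
s_6 = -1·-15 + -3/2·-9/2 + 2·9 = 159/4
s_7 = -1·159/4 + -3/2·-15 + 2·-9/2 = -105/4
s_8 = -1·-105/4 + -3/2·159/4 + 2·-15 = -507/8
s_9 = -1·-507/8 + -3/2·-105/4 + 2·159/4 = 729/4
s_10 = -1·729/4 + -3/2·-507/8 + 2·-105/4 = -2235/16
s_11 = -1·-2235/16 + -3/2·729/4 + 2·-507/8 = -4167/16
s_12 = -1·-4167/16 + -3/2·-2235/16 + 2·729/4 = 26703/32
s_13 = -1·26703/32 + -3/2·-4167/16 + 2·-2235/16 = -11571/16

-11571/16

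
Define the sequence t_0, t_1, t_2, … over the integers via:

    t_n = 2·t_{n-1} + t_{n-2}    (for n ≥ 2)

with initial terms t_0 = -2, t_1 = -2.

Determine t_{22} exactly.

-263672646

t_2 = 2·-2 + 1·-2 = -6
t_3 = 2·-6 + 1·-2 = -14
t_4 = 2·-14 + 1·-6 = -34
t_5 = 2·-34 + 1·-14 = -82
t_6 = 2·-82 + 1·-34 = -198
t_7 = 2·-198 + 1·-82 = -478
t_8 = 2·-478 + 1·-198 = -1154
t_9 = 2·-1154 + 1·-478 = -2786
t_10 = 2·-2786 + 1·-1154 = -6726
t_11 = 2·-6726 + 1·-2786 = -16238
t_12 = 2·-16238 + 1·-6726 = -39202
t_13 = 2·-39202 + 1·-16238 = -94642
t_14 = 2·-94642 + 1·-39202 = -228486
t_15 = 2·-228486 + 1·-94642 = -551614
t_16 = 2·-551614 + 1·-228486 = -1331714
t_17 = 2·-1331714 + 1·-551614 = -3215042
t_18 = 2·-3215042 + 1·-1331714 = -7761798
t_19 = 2·-7761798 + 1·-3215042 = -18738638
t_20 = 2·-18738638 + 1·-7761798 = -45239074
t_21 = 2·-45239074 + 1·-18738638 = -109216786
t_22 = 2·-109216786 + 1·-45239074 = -263672646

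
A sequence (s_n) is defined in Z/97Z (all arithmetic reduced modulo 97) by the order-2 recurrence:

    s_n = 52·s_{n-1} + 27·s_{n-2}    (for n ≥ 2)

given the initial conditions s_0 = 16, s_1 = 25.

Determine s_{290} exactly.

83

s_2 = 52·25 + 27·16 = 83
s_3 = 52·83 + 27·25 = 44
s_4 = 52·44 + 27·83 = 67
s_5 = 52·67 + 27·44 = 16
s_6 = 52·16 + 27·67 = 22
s_7 = 52·22 + 27·16 = 24
s_8 = 52·24 + 27·22 = 96
s_9 = 52·96 + 27·24 = 14
s_10 = 52·14 + 27·96 = 22
s_11 = 52·22 + 27·14 = 67
s_12 = 52·67 + 27·22 = 4
s_13 = 52·4 + 27·67 = 77
s_14 = 52·77 + 27·4 = 38
s_15 = 52·38 + 27·77 = 78
s_16 = 52·78 + 27·38 = 38
s_17 = 52·38 + 27·78 = 8
s_18 = 52·8 + 27·38 = 84
s_19 = 52·84 + 27·8 = 25
s_20 = 52·25 + 27·84 = 76
s_21 = 52·76 + 27·25 = 68
s_22 = 52·68 + 27·76 = 59
s_23 = 52·59 + 27·68 = 54
s_24 = 52·54 + 27·59 = 36
s_25 = 52·36 + 27·54 = 32
s_26 = 52·32 + 27·36 = 17
s_27 = 52·17 + 27·32 = 2
s_28 = 52·2 + 27·17 = 78
s_29 = 52·78 + 27·2 = 36
s_30 = 52·36 + 27·78 = 1
s_31 = 52·1 + 27·36 = 54
s_32 = 52·54 + 27·1 = 22
s_33 = 52·22 + 27·54 = 80
s_34 = 52·80 + 27·22 = 1
s_35 = 52·1 + 27·80 = 78
s_36 = 52·78 + 27·1 = 9
s_37 = 52·9 + 27·78 = 52
s_38 = 52·52 + 27·9 = 37
s_39 = 52·37 + 27·52 = 30
s_40 = 52·30 + 27·37 = 37
s_41 = 52·37 + 27·30 = 18
s_42 = 52·18 + 27·37 = 92
s_43 = 52·92 + 27·18 = 32
s_44 = 52·32 + 27·92 = 74
s_45 = 52·74 + 27·32 = 56
s_46 = 52·56 + 27·74 = 60
s_47 = 52·60 + 27·56 = 73
s_48 = 52·73 + 27·60 = 81
s_49 = 52·81 + 27·73 = 72
s_50 = 52·72 + 27·81 = 14
s_51 = 52·14 + 27·72 = 53
s_52 = 52·53 + 27·14 = 30
s_53 = 52·30 + 27·53 = 81
s_54 = 52·81 + 27·30 = 75
s_55 = 52·75 + 27·81 = 73
s_56 = 52·73 + 27·75 = 1
s_57 = 52·1 + 27·73 = 83
s_58 = 52·83 + 27·1 = 75
s_59 = 52·75 + 27·83 = 30
s_60 = 52·30 + 27·75 = 93
s_61 = 52·93 + 27·30 = 20
s_62 = 52·20 + 27·93 = 59
s_63 = 52·59 + 27·20 = 19
s_64 = 52·19 + 27·59 = 59
s_65 = 52·59 + 27·19 = 89
s_66 = 52·89 + 27·59 = 13
s_67 = 52·13 + 27·89 = 72
s_68 = 52·72 + 27·13 = 21
s_69 = 52·21 + 27·72 = 29
s_70 = 52·29 + 27·21 = 38
s_71 = 52·38 + 27·29 = 43
s_72 = 52·43 + 27·38 = 61
s_73 = 52·61 + 27·43 = 65
s_74 = 52·65 + 27·61 = 80
s_75 = 52·80 + 27·65 = 95
s_76 = 52·95 + 27·80 = 19
s_77 = 52·19 + 27·95 = 61
s_78 = 52·61 + 27·19 = 96
s_79 = 52·96 + 27·61 = 43
s_80 = 52·43 + 27·96 = 75
s_81 = 52·75 + 27·43 = 17
s_82 = 52·17 + 27·75 = 96
s_83 = 52·96 + 27·17 = 19
s_84 = 52·19 + 27·96 = 88
s_85 = 52·88 + 27·19 = 45
s_86 = 52·45 + 27·88 = 60
s_87 = 52·60 + 27·45 = 67
s_88 = 52·67 + 27·60 = 60
s_89 = 52·60 + 27·67 = 79
s_90 = 52·79 + 27·60 = 5
s_91 = 52·5 + 27·79 = 65
s_92 = 52·65 + 27·5 = 23
s_93 = 52·23 + 27·65 = 41
s_94 = 52·41 + 27·23 = 37
s_95 = 52·37 + 27·41 = 24
s_96 = 52·24 + 27·37 = 16
s_97 = 52·16 + 27·24 = 25
(s_96, s_97) = (16, 25) = (s_0, s_1), so the sequence has period 96.
290 ≡ 2 (mod 96), hence s_290 = s_2 = 83.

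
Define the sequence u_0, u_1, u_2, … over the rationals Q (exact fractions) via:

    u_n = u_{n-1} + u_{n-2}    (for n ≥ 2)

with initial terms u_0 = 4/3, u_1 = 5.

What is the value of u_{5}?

u_2 = 1·5 + 1·4/3 = 19/3
u_3 = 1·19/3 + 1·5 = 34/3
u_4 = 1·34/3 + 1·19/3 = 53/3
u_5 = 1·53/3 + 1·34/3 = 29

29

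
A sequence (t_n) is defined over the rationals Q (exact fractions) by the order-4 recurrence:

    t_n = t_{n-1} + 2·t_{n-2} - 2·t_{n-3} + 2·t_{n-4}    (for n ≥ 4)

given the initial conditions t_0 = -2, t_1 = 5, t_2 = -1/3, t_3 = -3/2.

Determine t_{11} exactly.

t_4 = 1·-3/2 + 2·-1/3 + -2·5 + 2·-2 = -97/6
t_5 = 1·-97/6 + 2·-3/2 + -2·-1/3 + 2·5 = -17/2
t_6 = 1·-17/2 + 2·-97/6 + -2·-3/2 + 2·-1/3 = -77/2
t_7 = 1·-77/2 + 2·-17/2 + -2·-97/6 + 2·-3/2 = -157/6
t_8 = 1·-157/6 + 2·-77/2 + -2·-17/2 + 2·-97/6 = -237/2
t_9 = 1·-237/2 + 2·-157/6 + -2·-77/2 + 2·-17/2 = -665/6
t_10 = 1·-665/6 + 2·-237/2 + -2·-157/6 + 2·-77/2 = -745/2
t_11 = 1·-745/2 + 2·-665/6 + -2·-237/2 + 2·-157/6 = -819/2

-819/2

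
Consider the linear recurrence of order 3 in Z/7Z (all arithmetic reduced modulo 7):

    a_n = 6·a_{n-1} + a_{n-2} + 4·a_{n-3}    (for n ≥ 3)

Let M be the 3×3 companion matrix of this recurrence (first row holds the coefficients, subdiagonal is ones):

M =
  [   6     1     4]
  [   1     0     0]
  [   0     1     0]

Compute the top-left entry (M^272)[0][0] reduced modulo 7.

(M^272)[0][0] is the top entry after applying M 272 times to the unit state (1, 0, 0). Equivalently it is h_{274} for the auxiliary sequence (h_n) obeying the same recurrence with h_2 = 1 and h_i = 0 for 0 ≤ i < 2:
h_3 = 6·1 + 1·0 + 4·0 = 6
h_4 = 6·6 + 1·1 + 4·0 = 2
h_5 = 6·2 + 1·6 + 4·1 = 1
h_6 = 6·1 + 1·2 + 4·6 = 4
h_7 = 6·4 + 1·1 + 4·2 = 5
h_8 = 6·5 + 1·4 + 4·1 = 3
Continuing the recurrence:
  h_9 = 4;  h_10 = 5;  h_11 = 4;  h_12 = 3;  h_13 = 0;  h_14 = 5
  h_15 = 0;  h_16 = 5;  h_17 = 1;  h_18 = 4;  h_19 = 3;  h_20 = 5
  h_21 = 0;  h_22 = 3;  h_23 = 3;  h_24 = 0;  h_25 = 1;  h_26 = 4
  h_27 = 4;  h_28 = 4;  h_29 = 2;  h_30 = 4;  h_31 = 0;  h_32 = 5
  h_33 = 4;  h_34 = 1;  h_35 = 2;  h_36 = 1;  h_37 = 5;  h_38 = 4
  h_39 = 5;  h_40 = 5;  h_41 = 2;  h_42 = 2;  h_43 = 6;  h_44 = 4
  h_45 = 3;  h_46 = 4;  h_47 = 1;  h_48 = 1;  h_49 = 2;  h_50 = 3
  h_51 = 3;  h_52 = 1;  h_53 = 0;  h_54 = 6;  h_55 = 5;  h_56 = 1
  h_57 = 0;  h_58 = 0;  h_59 = 4;  h_60 = 3;  h_61 = 1;  h_62 = 4
  h_63 = 2;  h_64 = 6;  h_65 = 5;  h_66 = 2;  h_67 = 6;  h_68 = 2
  h_69 = 5;  h_70 = 0;  h_71 = 6;  h_72 = 0;  h_73 = 6;  h_74 = 4
  h_75 = 2;  h_76 = 5;  h_77 = 6;  h_78 = 0;  h_79 = 5;  h_80 = 5
  h_81 = 0;  h_82 = 4;  h_83 = 2;  h_84 = 2;  h_85 = 2;  h_86 = 1
  h_87 = 2;  h_88 = 0;  h_89 = 6;  h_90 = 2;  h_91 = 4;  h_92 = 1
  h_93 = 4;  h_94 = 6;  h_95 = 2;  h_96 = 6;  h_97 = 6;  h_98 = 1
  h_99 = 1;  h_100 = 3;  h_101 = 2;  h_102 = 5;  h_103 = 2;  h_104 = 4
  h_105 = 4;  h_106 = 1;  h_107 = 5;  h_108 = 5;  h_109 = 4;  h_110 = 0
  h_111 = 3;  h_112 = 6;  h_113 = 4;  h_114 = 0;  h_115 = 0;  h_116 = 2
  h_117 = 5;  h_118 = 4;  h_119 = 2;  h_120 = 1;  h_121 = 3;  h_122 = 6
  h_123 = 1;  h_124 = 3;  h_125 = 1;  h_126 = 6;  h_127 = 0;  h_128 = 3
  h_129 = 0;  h_130 = 3;  h_131 = 2;  h_132 = 1;  h_133 = 6;  h_134 = 3
  h_135 = 0;  h_136 = 6;  h_137 = 6;  h_138 = 0;  h_139 = 2;  h_140 = 1
  h_141 = 1;  h_142 = 1;  h_143 = 4;  h_144 = 1;  h_145 = 0;  h_146 = 3
  h_147 = 1;  h_148 = 2;  h_149 = 4;  h_150 = 2;  h_151 = 3;  h_152 = 1
  h_153 = 3;  h_154 = 3;  h_155 = 4;  h_156 = 4;  h_157 = 5;  h_158 = 1
  h_159 = 6;  h_160 = 1;  h_161 = 2;  h_162 = 2;  h_163 = 4;  h_164 = 6
  h_165 = 6;  h_166 = 2;  h_167 = 0;  h_168 = 5;  h_169 = 3;  h_170 = 2
  h_171 = 0;  h_172 = 0;  h_173 = 1;  h_174 = 6;  h_175 = 2;  h_176 = 1
  h_177 = 4;  h_178 = 5;  h_179 = 3;  h_180 = 4;  h_181 = 5;  h_182 = 4
  h_183 = 3;  h_184 = 0;  h_185 = 5;  h_186 = 0;  h_187 = 5;  h_188 = 1
  h_189 = 4;  h_190 = 3;  h_191 = 5;  h_192 = 0;  h_193 = 3;  h_194 = 3
  h_195 = 0;  h_196 = 1;  h_197 = 4;  h_198 = 4;  h_199 = 4;  h_200 = 2
  h_201 = 4;  h_202 = 0;  h_203 = 5;  h_204 = 4;  h_205 = 1;  h_206 = 2
  h_207 = 1;  h_208 = 5;  h_209 = 4;  h_210 = 5;  h_211 = 5;  h_212 = 2
  h_213 = 2;  h_214 = 6;  h_215 = 4;  h_216 = 3;  h_217 = 4;  h_218 = 1
  h_219 = 1;  h_220 = 2;  h_221 = 3;  h_222 = 3;  h_223 = 1;  h_224 = 0
  h_225 = 6;  h_226 = 5;  h_227 = 1;  h_228 = 0;  h_229 = 0;  h_230 = 4
  h_231 = 3;  h_232 = 1;  h_233 = 4;  h_234 = 2;  h_235 = 6;  h_236 = 5
  h_237 = 2;  h_238 = 6;  h_239 = 2;  h_240 = 5;  h_241 = 0;  h_242 = 6
  h_243 = 0;  h_244 = 6;  h_245 = 4;  h_246 = 2;  h_247 = 5;  h_248 = 6
  h_249 = 0;  h_250 = 5;  h_251 = 5;  h_252 = 0;  h_253 = 4;  h_254 = 2
  h_255 = 2;  h_256 = 2;  h_257 = 1;  h_258 = 2;  h_259 = 0;  h_260 = 6
  h_261 = 2;  h_262 = 4;  h_263 = 1;  h_264 = 4;  h_265 = 6;  h_266 = 2
  h_267 = 6;  h_268 = 6;  h_269 = 1;  h_270 = 1;  h_271 = 3;  h_272 = 2
h_273 = 6·2 + 1·3 + 4·1 = 5
h_274 = 6·5 + 1·2 + 4·3 = 2

2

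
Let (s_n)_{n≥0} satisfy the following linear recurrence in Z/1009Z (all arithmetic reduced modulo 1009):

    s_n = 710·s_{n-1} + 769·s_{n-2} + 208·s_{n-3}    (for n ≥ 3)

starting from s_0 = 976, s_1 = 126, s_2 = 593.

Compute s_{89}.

s_3 = 710·593 + 769·126 + 208·976 = 506
s_4 = 710·506 + 769·593 + 208·126 = 988
s_5 = 710·988 + 769·506 + 208·593 = 111
s_6 = 710·111 + 769·988 + 208·506 = 415
s_7 = 710·415 + 769·111 + 208·988 = 293
s_8 = 710·293 + 769·415 + 208·111 = 348
s_9 = 710·348 + 769·293 + 208·415 = 740
s_10 = 710·740 + 769·348 + 208·293 = 342
s_11 = 710·342 + 769·740 + 208·348 = 380
s_12 = 710·380 + 769·342 + 208·740 = 598
s_13 = 710·598 + 769·380 + 208·342 = 916
s_14 = 710·916 + 769·598 + 208·380 = 660
s_15 = 710·660 + 769·916 + 208·598 = 823
s_16 = 710·823 + 769·660 + 208·916 = 968
s_17 = 710·968 + 769·823 + 208·660 = 451
s_18 = 710·451 + 769·968 + 208·823 = 770
s_19 = 710·770 + 769·451 + 208·968 = 98
s_20 = 710·98 + 769·770 + 208·451 = 786
s_21 = 710·786 + 769·98 + 208·770 = 508
s_22 = 710·508 + 769·786 + 208·98 = 714
s_23 = 710·714 + 769·508 + 208·786 = 621
s_24 = 710·621 + 769·714 + 208·508 = 875
s_25 = 710·875 + 769·621 + 208·714 = 187
s_26 = 710·187 + 769·875 + 208·621 = 479
s_27 = 710·479 + 769·187 + 208·875 = 962
s_28 = 710·962 + 769·479 + 208·187 = 547
s_29 = 710·547 + 769·962 + 208·479 = 836
s_30 = 710·836 + 769·547 + 208·962 = 472
s_31 = 710·472 + 769·836 + 208·547 = 42
s_32 = 710·42 + 769·472 + 208·836 = 627
s_33 = 710·627 + 769·42 + 208·472 = 514
s_34 = 710·514 + 769·627 + 208·42 = 207
s_35 = 710·207 + 769·514 + 208·627 = 658
s_36 = 710·658 + 769·207 + 208·514 = 741
s_37 = 710·741 + 769·658 + 208·207 = 583
s_38 = 710·583 + 769·741 + 208·658 = 633
s_39 = 710·633 + 769·583 + 208·741 = 507
s_40 = 710·507 + 769·633 + 208·583 = 380
s_41 = 710·380 + 769·507 + 208·633 = 291
s_42 = 710·291 + 769·380 + 208·507 = 904
s_43 = 710·904 + 769·291 + 208·380 = 235
s_44 = 710·235 + 769·904 + 208·291 = 328
s_45 = 710·328 + 769·235 + 208·904 = 263
s_46 = 710·263 + 769·328 + 208·235 = 495
s_47 = 710·495 + 769·263 + 208·328 = 377
s_48 = 710·377 + 769·495 + 208·263 = 765
s_49 = 710·765 + 769·377 + 208·495 = 680
s_50 = 710·680 + 769·765 + 208·377 = 250
s_51 = 710·250 + 769·680 + 208·765 = 881
s_52 = 710·881 + 769·250 + 208·680 = 650
s_53 = 710·650 + 769·881 + 208·250 = 369
s_54 = 710·369 + 769·650 + 208·881 = 664
s_55 = 710·664 + 769·369 + 208·650 = 463
s_56 = 710·463 + 769·664 + 208·369 = 935
s_57 = 710·935 + 769·463 + 208·664 = 686
s_58 = 710·686 + 769·935 + 208·463 = 769
s_59 = 710·769 + 769·686 + 208·935 = 700
s_60 = 710·700 + 769·769 + 208·686 = 69
s_61 = 710·69 + 769·700 + 208·769 = 582
s_62 = 710·582 + 769·69 + 208·700 = 427
s_63 = 710·427 + 769·582 + 208·69 = 258
s_64 = 710·258 + 769·427 + 208·582 = 965
s_65 = 710·965 + 769·258 + 208·427 = 701
s_66 = 710·701 + 769·965 + 208·258 = 930
s_67 = 710·930 + 769·701 + 208·965 = 606
s_68 = 710·606 + 769·930 + 208·701 = 727
s_69 = 710·727 + 769·606 + 208·930 = 139
s_70 = 710·139 + 769·727 + 208·606 = 817
s_71 = 710·817 + 769·139 + 208·727 = 707
s_72 = 710·707 + 769·817 + 208·139 = 823
s_73 = 710·823 + 769·707 + 208·817 = 375
s_74 = 710·375 + 769·823 + 208·707 = 869
s_75 = 710·869 + 769·375 + 208·823 = 955
s_76 = 710·955 + 769·869 + 208·375 = 612
s_77 = 710·612 + 769·955 + 208·869 = 634
s_78 = 710·634 + 769·612 + 208·955 = 427
s_79 = 710·427 + 769·634 + 208·612 = 831
s_80 = 710·831 + 769·427 + 208·634 = 885
s_81 = 710·885 + 769·831 + 208·427 = 109
s_82 = 710·109 + 769·885 + 208·831 = 505
s_83 = 710·505 + 769·109 + 208·885 = 871
s_84 = 710·871 + 769·505 + 208·109 = 247
s_85 = 710·247 + 769·871 + 208·505 = 740
s_86 = 710·740 + 769·247 + 208·871 = 519
s_87 = 710·519 + 769·740 + 208·247 = 106
s_88 = 710·106 + 769·519 + 208·740 = 693
s_89 = 710·693 + 769·106 + 208·519 = 421

421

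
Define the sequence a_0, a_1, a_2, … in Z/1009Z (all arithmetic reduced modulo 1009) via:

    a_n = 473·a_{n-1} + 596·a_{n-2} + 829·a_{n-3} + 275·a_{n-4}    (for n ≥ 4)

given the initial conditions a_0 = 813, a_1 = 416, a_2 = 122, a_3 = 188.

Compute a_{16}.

a_4 = 473·188 + 596·122 + 829·416 + 275·813 = 568
a_5 = 473·568 + 596·188 + 829·122 + 275·416 = 940
a_6 = 473·940 + 596·568 + 829·188 + 275·122 = 883
a_7 = 473·883 + 596·940 + 829·568 + 275·188 = 88
a_8 = 473·88 + 596·883 + 829·940 + 275·568 = 951
a_9 = 473·951 + 596·88 + 829·883 + 275·940 = 467
a_10 = 473·467 + 596·951 + 829·88 + 275·883 = 627
a_11 = 473·627 + 596·467 + 829·951 + 275·88 = 107
a_12 = 473·107 + 596·627 + 829·467 + 275·951 = 404
a_13 = 473·404 + 596·107 + 829·627 + 275·467 = 17
a_14 = 473·17 + 596·404 + 829·107 + 275·627 = 408
a_15 = 473·408 + 596·17 + 829·404 + 275·107 = 399
a_16 = 473·399 + 596·408 + 829·17 + 275·404 = 120

120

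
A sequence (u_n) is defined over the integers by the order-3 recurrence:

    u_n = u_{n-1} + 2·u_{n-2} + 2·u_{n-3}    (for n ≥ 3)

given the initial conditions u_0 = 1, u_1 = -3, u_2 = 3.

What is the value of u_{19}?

47203

u_3 = 1·3 + 2·-3 + 2·1 = -1
u_4 = 1·-1 + 2·3 + 2·-3 = -1
u_5 = 1·-1 + 2·-1 + 2·3 = 3
u_6 = 1·3 + 2·-1 + 2·-1 = -1
u_7 = 1·-1 + 2·3 + 2·-1 = 3
u_8 = 1·3 + 2·-1 + 2·3 = 7
u_9 = 1·7 + 2·3 + 2·-1 = 11
u_10 = 1·11 + 2·7 + 2·3 = 31
u_11 = 1·31 + 2·11 + 2·7 = 67
u_12 = 1·67 + 2·31 + 2·11 = 151
u_13 = 1·151 + 2·67 + 2·31 = 347
u_14 = 1·347 + 2·151 + 2·67 = 783
u_15 = 1·783 + 2·347 + 2·151 = 1779
u_16 = 1·1779 + 2·783 + 2·347 = 4039
u_17 = 1·4039 + 2·1779 + 2·783 = 9163
u_18 = 1·9163 + 2·4039 + 2·1779 = 20799
u_19 = 1·20799 + 2·9163 + 2·4039 = 47203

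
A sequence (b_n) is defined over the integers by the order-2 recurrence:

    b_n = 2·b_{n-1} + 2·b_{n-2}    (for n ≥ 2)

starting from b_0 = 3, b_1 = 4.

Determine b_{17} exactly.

b_2 = 2·4 + 2·3 = 14
b_3 = 2·14 + 2·4 = 36
b_4 = 2·36 + 2·14 = 100
b_5 = 2·100 + 2·36 = 272
b_6 = 2·272 + 2·100 = 744
b_7 = 2·744 + 2·272 = 2032
b_8 = 2·2032 + 2·744 = 5552
b_9 = 2·5552 + 2·2032 = 15168
b_10 = 2·15168 + 2·5552 = 41440
b_11 = 2·41440 + 2·15168 = 113216
b_12 = 2·113216 + 2·41440 = 309312
b_13 = 2·309312 + 2·113216 = 845056
b_14 = 2·845056 + 2·309312 = 2308736
b_15 = 2·2308736 + 2·845056 = 6307584
b_16 = 2·6307584 + 2·2308736 = 17232640
b_17 = 2·17232640 + 2·6307584 = 47080448

47080448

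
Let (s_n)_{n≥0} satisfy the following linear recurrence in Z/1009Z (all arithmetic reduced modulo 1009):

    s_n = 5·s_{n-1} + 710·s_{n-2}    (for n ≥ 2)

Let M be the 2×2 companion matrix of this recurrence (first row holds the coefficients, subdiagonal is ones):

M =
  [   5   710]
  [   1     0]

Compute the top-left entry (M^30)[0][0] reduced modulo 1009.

(M^30)[0][0] is the top entry after applying M 30 times to the unit state (1, 0). Equivalently it is h_{31} for the auxiliary sequence (h_n) obeying the same recurrence with h_1 = 1 and h_i = 0 for 0 ≤ i < 1:
h_2 = 5·1 + 710·0 = 5
h_3 = 5·5 + 710·1 = 735
h_4 = 5·735 + 710·5 = 162
h_5 = 5·162 + 710·735 = 1007
h_6 = 5·1007 + 710·162 = 993
h_7 = 5·993 + 710·1007 = 518
h_8 = 5·518 + 710·993 = 311
h_9 = 5·311 + 710·518 = 41
h_10 = 5·41 + 710·311 = 44
h_11 = 5·44 + 710·41 = 69
h_12 = 5·69 + 710·44 = 306
h_13 = 5·306 + 710·69 = 70
h_14 = 5·70 + 710·306 = 675
h_15 = 5·675 + 710·70 = 607
h_16 = 5·607 + 710·675 = 992
h_17 = 5·992 + 710·607 = 42
h_18 = 5·42 + 710·992 = 248
h_19 = 5·248 + 710·42 = 790
h_20 = 5·790 + 710·248 = 428
h_21 = 5·428 + 710·790 = 18
h_22 = 5·18 + 710·428 = 261
h_23 = 5·261 + 710·18 = 968
h_24 = 5·968 + 710·261 = 458
h_25 = 5·458 + 710·968 = 423
h_26 = 5·423 + 710·458 = 379
h_27 = 5·379 + 710·423 = 534
h_28 = 5·534 + 710·379 = 339
h_29 = 5·339 + 710·534 = 442
h_30 = 5·442 + 710·339 = 740
h_31 = 5·740 + 710·442 = 694

694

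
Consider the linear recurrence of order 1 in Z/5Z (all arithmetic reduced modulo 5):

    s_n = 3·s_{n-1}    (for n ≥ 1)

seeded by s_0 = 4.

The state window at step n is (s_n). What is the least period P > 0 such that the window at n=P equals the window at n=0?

n=0: window = (4)
n=1: window = (2)
n=2: window = (1)
n=3: window = (3)
n=4: window = (4)
window at n=4 equals window at n=0 → period = 4

4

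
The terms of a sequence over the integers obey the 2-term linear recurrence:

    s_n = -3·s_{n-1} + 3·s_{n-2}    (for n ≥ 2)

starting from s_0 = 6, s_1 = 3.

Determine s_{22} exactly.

s_2 = -3·3 + 3·6 = 9
s_3 = -3·9 + 3·3 = -18
s_4 = -3·-18 + 3·9 = 81
s_5 = -3·81 + 3·-18 = -297
s_6 = -3·-297 + 3·81 = 1134
s_7 = -3·1134 + 3·-297 = -4293
s_8 = -3·-4293 + 3·1134 = 16281
s_9 = -3·16281 + 3·-4293 = -61722
s_10 = -3·-61722 + 3·16281 = 234009
s_11 = -3·234009 + 3·-61722 = -887193
s_12 = -3·-887193 + 3·234009 = 3363606
s_13 = -3·3363606 + 3·-887193 = -12752397
s_14 = -3·-12752397 + 3·3363606 = 48348009
s_15 = -3·48348009 + 3·-12752397 = -183301218
s_16 = -3·-183301218 + 3·48348009 = 694947681
s_17 = -3·694947681 + 3·-183301218 = -2634746697
s_18 = -3·-2634746697 + 3·694947681 = 9989083134
s_19 = -3·9989083134 + 3·-2634746697 = -37871489493
s_20 = -3·-37871489493 + 3·9989083134 = 143581717881
s_21 = -3·143581717881 + 3·-37871489493 = -544359622122
s_22 = -3·-544359622122 + 3·143581717881 = 2063824020009

2063824020009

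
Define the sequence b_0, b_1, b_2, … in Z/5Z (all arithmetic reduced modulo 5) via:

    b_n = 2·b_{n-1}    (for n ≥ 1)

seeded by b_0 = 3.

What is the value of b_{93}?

1

b_1 = 2·3 = 1
b_2 = 2·1 = 2
b_3 = 2·2 = 4
b_4 = 2·4 = 3
(b_4) = (3) = (b_0), so the sequence has period 4.
93 ≡ 1 (mod 4), hence b_93 = b_1 = 1.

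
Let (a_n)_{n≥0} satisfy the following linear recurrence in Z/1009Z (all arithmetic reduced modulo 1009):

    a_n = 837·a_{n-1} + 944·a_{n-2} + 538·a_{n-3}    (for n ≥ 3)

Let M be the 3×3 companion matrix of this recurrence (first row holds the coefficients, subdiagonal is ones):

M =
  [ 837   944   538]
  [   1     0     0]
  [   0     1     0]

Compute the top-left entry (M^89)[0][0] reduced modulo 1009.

726

(M^89)[0][0] is the top entry after applying M 89 times to the unit state (1, 0, 0). Equivalently it is h_{91} for the auxiliary sequence (h_n) obeying the same recurrence with h_2 = 1 and h_i = 0 for 0 ≤ i < 2:
h_3 = 837·1 + 944·0 + 538·0 = 837
h_4 = 837·837 + 944·1 + 538·0 = 258
h_5 = 837·258 + 944·837 + 538·1 = 639
h_6 = 837·639 + 944·258 + 538·837 = 748
h_7 = 837·748 + 944·639 + 538·258 = 901
h_8 = 837·901 + 944·748 + 538·639 = 948
h_9 = 837·948 + 944·901 + 538·748 = 192
h_10 = 837·192 + 944·948 + 538·901 = 620
h_11 = 837·620 + 944·192 + 538·948 = 421
h_12 = 837·421 + 944·620 + 538·192 = 674
h_13 = 837·674 + 944·421 + 538·620 = 575
h_14 = 837·575 + 944·674 + 538·421 = 41
h_15 = 837·41 + 944·575 + 538·674 = 350
h_16 = 837·350 + 944·41 + 538·575 = 289
h_17 = 837·289 + 944·350 + 538·41 = 50
h_18 = 837·50 + 944·289 + 538·350 = 484
h_19 = 837·484 + 944·50 + 538·289 = 372
h_20 = 837·372 + 944·484 + 538·50 = 68
h_21 = 837·68 + 944·372 + 538·484 = 518
h_22 = 837·518 + 944·68 + 538·372 = 675
h_23 = 837·675 + 944·518 + 538·68 = 831
h_24 = 837·831 + 944·675 + 538·518 = 58
h_25 = 837·58 + 944·831 + 538·675 = 495
h_26 = 837·495 + 944·58 + 538·831 = 982
h_27 = 837·982 + 944·495 + 538·58 = 646
h_28 = 837·646 + 944·982 + 538·495 = 558
h_29 = 837·558 + 944·646 + 538·982 = 876
h_30 = 837·876 + 944·558 + 538·646 = 175
h_31 = 837·175 + 944·876 + 538·558 = 265
h_32 = 837·265 + 944·175 + 538·876 = 643
h_33 = 837·643 + 944·265 + 538·175 = 635
h_34 = 837·635 + 944·643 + 538·265 = 636
h_35 = 837·636 + 944·635 + 538·643 = 530
h_36 = 837·530 + 944·636 + 538·635 = 267
h_37 = 837·267 + 944·530 + 538·636 = 463
h_38 = 837·463 + 944·267 + 538·530 = 475
h_39 = 837·475 + 944·463 + 538·267 = 572
h_40 = 837·572 + 944·475 + 538·463 = 773
h_41 = 837·773 + 944·572 + 538·475 = 658
h_42 = 837·658 + 944·773 + 538·572 = 28
h_43 = 837·28 + 944·658 + 538·773 = 3
h_44 = 837·3 + 944·28 + 538·658 = 536
h_45 = 837·536 + 944·3 + 538·28 = 370
h_46 = 837·370 + 944·536 + 538·3 = 1007
h_47 = 837·1007 + 944·370 + 538·536 = 304
h_48 = 837·304 + 944·1007 + 538·370 = 597
h_49 = 837·597 + 944·304 + 538·1007 = 587
h_50 = 837·587 + 944·597 + 538·304 = 576
h_51 = 837·576 + 944·587 + 538·597 = 321
h_52 = 837·321 + 944·576 + 538·587 = 165
h_53 = 837·165 + 944·321 + 538·576 = 321
h_54 = 837·321 + 944·165 + 538·321 = 816
h_55 = 837·816 + 944·321 + 538·165 = 201
h_56 = 837·201 + 944·816 + 538·321 = 330
h_57 = 837·330 + 944·201 + 538·816 = 898
h_58 = 837·898 + 944·330 + 538·201 = 844
h_59 = 837·844 + 944·898 + 538·330 = 236
h_60 = 837·236 + 944·844 + 538·898 = 216
h_61 = 837·216 + 944·236 + 538·844 = 1007
h_62 = 837·1007 + 944·216 + 538·236 = 264
h_63 = 837·264 + 944·1007 + 538·216 = 300
h_64 = 837·300 + 944·264 + 538·1007 = 794
h_65 = 837·794 + 944·300 + 538·264 = 90
h_66 = 837·90 + 944·794 + 538·300 = 473
h_67 = 837·473 + 944·90 + 538·794 = 942
h_68 = 837·942 + 944·473 + 538·90 = 947
h_69 = 837·947 + 944·942 + 538·473 = 90
h_70 = 837·90 + 944·947 + 538·942 = 936
h_71 = 837·936 + 944·90 + 538·947 = 593
h_72 = 837·593 + 944·936 + 538·90 = 610
h_73 = 837·610 + 944·593 + 538·936 = 899
h_74 = 837·899 + 944·610 + 538·593 = 649
h_75 = 837·649 + 944·899 + 538·610 = 713
h_76 = 837·713 + 944·649 + 538·899 = 1006
h_77 = 837·1006 + 944·713 + 538·649 = 633
h_78 = 837·633 + 944·1006 + 538·713 = 465
h_79 = 837·465 + 944·633 + 538·1006 = 359
h_80 = 837·359 + 944·465 + 538·633 = 367
h_81 = 837·367 + 944·359 + 538·465 = 253
h_82 = 837·253 + 944·367 + 538·359 = 655
h_83 = 837·655 + 944·253 + 538·367 = 738
h_84 = 837·738 + 944·655 + 538·253 = 909
h_85 = 837·909 + 944·738 + 538·655 = 758
h_86 = 837·758 + 944·909 + 538·738 = 738
h_87 = 837·738 + 944·758 + 538·909 = 46
h_88 = 837·46 + 944·738 + 538·758 = 790
h_89 = 837·790 + 944·46 + 538·738 = 879
h_90 = 837·879 + 944·790 + 538·46 = 803
h_91 = 837·803 + 944·879 + 538·790 = 726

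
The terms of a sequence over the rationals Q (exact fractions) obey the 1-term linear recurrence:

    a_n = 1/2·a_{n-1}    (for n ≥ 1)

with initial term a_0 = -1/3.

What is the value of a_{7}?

-1/384

a_1 = 1/2·-1/3 = -1/6
a_2 = 1/2·-1/6 = -1/12
a_3 = 1/2·-1/12 = -1/24
a_4 = 1/2·-1/24 = -1/48
a_5 = 1/2·-1/48 = -1/96
a_6 = 1/2·-1/96 = -1/192
a_7 = 1/2·-1/192 = -1/384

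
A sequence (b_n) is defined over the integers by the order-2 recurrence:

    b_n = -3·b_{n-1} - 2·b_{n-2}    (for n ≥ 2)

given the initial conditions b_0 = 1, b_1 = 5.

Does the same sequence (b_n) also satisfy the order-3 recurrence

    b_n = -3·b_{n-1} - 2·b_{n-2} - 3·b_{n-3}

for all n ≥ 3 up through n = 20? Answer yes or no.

no

Terms b_0..b_20: 1, 5, -17, 41, -89, 185, -377, 761, -1529, 3065, -6137, 12281, -24569, 49145, -98297, 196601, -393209, 786425, -1572857, 3145721, -6291449
n=3: candidate gives 38, actual b_3 = 41 ✗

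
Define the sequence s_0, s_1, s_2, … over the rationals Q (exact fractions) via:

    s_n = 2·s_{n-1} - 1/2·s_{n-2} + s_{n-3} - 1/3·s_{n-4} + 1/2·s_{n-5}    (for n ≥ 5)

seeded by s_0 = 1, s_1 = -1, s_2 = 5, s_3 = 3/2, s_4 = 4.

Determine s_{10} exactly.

26555/72

s_5 = 2·4 + -1/2·3/2 + 1·5 + -1/3·-1 + 1/2·1 = 157/12
s_6 = 2·157/12 + -1/2·4 + 1·3/2 + -1/3·5 + 1/2·-1 = 47/2
s_7 = 2·47/2 + -1/2·157/12 + 1·4 + -1/3·3/2 + 1/2·5 = 1115/24
s_8 = 2·1115/24 + -1/2·47/2 + 1·157/12 + -1/3·4 + 1/2·3/2 = 281/3
s_9 = 2·281/3 + -1/2·1115/24 + 1·47/2 + -1/3·157/12 + 1/2·4 = 26675/144
s_10 = 2·26675/144 + -1/2·281/3 + 1·1115/24 + -1/3·47/2 + 1/2·157/12 = 26555/72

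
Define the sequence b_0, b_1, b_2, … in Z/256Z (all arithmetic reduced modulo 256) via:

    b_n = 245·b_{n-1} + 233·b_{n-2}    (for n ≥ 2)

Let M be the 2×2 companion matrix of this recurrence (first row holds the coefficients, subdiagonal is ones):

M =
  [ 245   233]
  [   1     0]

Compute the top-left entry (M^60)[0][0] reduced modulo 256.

217

(M^60)[0][0] is the top entry after applying M 60 times to the unit state (1, 0). Equivalently it is h_{61} for the auxiliary sequence (h_n) obeying the same recurrence with h_1 = 1 and h_i = 0 for 0 ≤ i < 1:
h_2 = 245·1 + 233·0 = 245
h_3 = 245·245 + 233·1 = 98
h_4 = 245·98 + 233·245 = 199
h_5 = 245·199 + 233·98 = 165
h_6 = 245·165 + 233·199 = 8
h_7 = 245·8 + 233·165 = 213
h_8 = 245·213 + 233·8 = 33
h_9 = 245·33 + 233·213 = 114
h_10 = 245·114 + 233·33 = 35
h_11 = 245·35 + 233·114 = 65
h_12 = 245·65 + 233·35 = 16
h_13 = 245·16 + 233·65 = 121
h_14 = 245·121 + 233·16 = 93
h_15 = 245·93 + 233·121 = 34
h_16 = 245·34 + 233·93 = 47
h_17 = 245·47 + 233·34 = 237
h_18 = 245·237 + 233·47 = 152
h_19 = 245·152 + 233·237 = 45
h_20 = 245·45 + 233·152 = 105
h_21 = 245·105 + 233·45 = 114
h_22 = 245·114 + 233·105 = 171
h_23 = 245·171 + 233·114 = 105
h_24 = 245·105 + 233·171 = 32
h_25 = 245·32 + 233·105 = 49
h_26 = 245·49 + 233·32 = 5
h_27 = 245·5 + 233·49 = 98
h_28 = 245·98 + 233·5 = 87
h_29 = 245·87 + 233·98 = 117
h_30 = 245·117 + 233·87 = 40
h_31 = 245·40 + 233·117 = 197
h_32 = 245·197 + 233·40 = 241
h_33 = 245·241 + 233·197 = 242
h_34 = 245·242 + 233·241 = 243
h_35 = 245·243 + 233·242 = 209
h_36 = 245·209 + 233·243 = 48
h_37 = 245·48 + 233·209 = 41
h_38 = 245·41 + 233·48 = 237
h_39 = 245·237 + 233·41 = 34
h_40 = 245·34 + 233·237 = 63
h_41 = 245·63 + 233·34 = 61
h_42 = 245·61 + 233·63 = 184
h_43 = 245·184 + 233·61 = 157
h_44 = 245·157 + 233·184 = 185
h_45 = 245·185 + 233·157 = 242
h_46 = 245·242 + 233·185 = 251
h_47 = 245·251 + 233·242 = 121
h_48 = 245·121 + 233·251 = 64
h_49 = 245·64 + 233·121 = 97
h_50 = 245·97 + 233·64 = 21
h_51 = 245·21 + 233·97 = 98
h_52 = 245·98 + 233·21 = 231
h_53 = 245·231 + 233·98 = 69
h_54 = 245·69 + 233·231 = 72
h_55 = 245·72 + 233·69 = 181
h_56 = 245·181 + 233·72 = 193
h_57 = 245·193 + 233·181 = 114
h_58 = 245·114 + 233·193 = 195
h_59 = 245·195 + 233·114 = 97
h_60 = 245·97 + 233·195 = 80
h_61 = 245·80 + 233·97 = 217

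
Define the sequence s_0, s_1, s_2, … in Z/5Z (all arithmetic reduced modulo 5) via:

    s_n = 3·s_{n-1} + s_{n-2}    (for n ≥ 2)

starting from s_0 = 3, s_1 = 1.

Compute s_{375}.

4

s_2 = 3·1 + 1·3 = 1
s_3 = 3·1 + 1·1 = 4
s_4 = 3·4 + 1·1 = 3
s_5 = 3·3 + 1·4 = 3
s_6 = 3·3 + 1·3 = 2
s_7 = 3·2 + 1·3 = 4
s_8 = 3·4 + 1·2 = 4
s_9 = 3·4 + 1·4 = 1
s_10 = 3·1 + 1·4 = 2
s_11 = 3·2 + 1·1 = 2
s_12 = 3·2 + 1·2 = 3
s_13 = 3·3 + 1·2 = 1
(s_12, s_13) = (3, 1) = (s_0, s_1), so the sequence has period 12.
375 ≡ 3 (mod 12), hence s_375 = s_3 = 4.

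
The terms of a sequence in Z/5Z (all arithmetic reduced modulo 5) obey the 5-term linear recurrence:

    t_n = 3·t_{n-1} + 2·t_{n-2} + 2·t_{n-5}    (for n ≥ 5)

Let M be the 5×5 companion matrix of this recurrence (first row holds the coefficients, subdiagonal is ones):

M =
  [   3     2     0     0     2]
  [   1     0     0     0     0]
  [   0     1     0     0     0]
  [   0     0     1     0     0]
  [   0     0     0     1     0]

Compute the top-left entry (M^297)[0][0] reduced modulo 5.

(M^297)[0][0] is the top entry after applying M 297 times to the unit state (1, 0, 0, 0, 0). Equivalently it is h_{301} for the auxiliary sequence (h_n) obeying the same recurrence with h_4 = 1 and h_i = 0 for 0 ≤ i < 4:
h_5 = 3·1 + 2·0 + 0·0 + 0·0 + 2·0 = 3
h_6 = 3·3 + 2·1 + 0·0 + 0·0 + 2·0 = 1
h_7 = 3·1 + 2·3 + 0·1 + 0·0 + 2·0 = 4
h_8 = 3·4 + 2·1 + 0·3 + 0·1 + 2·0 = 4
h_9 = 3·4 + 2·4 + 0·1 + 0·3 + 2·1 = 2
h_10 = 3·2 + 2·4 + 0·4 + 0·1 + 2·3 = 0
Continuing the recurrence:
  h_11 = 1;  h_12 = 1;  h_13 = 3;  h_14 = 0;  h_15 = 1;  h_16 = 0
  h_17 = 4;  h_18 = 3;  h_19 = 2;  h_20 = 4;  h_21 = 1;  h_22 = 4
  h_23 = 0;  h_24 = 2;  h_25 = 4;  h_26 = 3;  h_27 = 0;  h_28 = 1
  h_29 = 2;  h_30 = 1;  h_31 = 3;  h_32 = 1;  h_33 = 1;  h_34 = 4
  h_35 = 1;  h_36 = 2;  h_37 = 0;  h_38 = 1;  h_39 = 1;  h_40 = 2
  h_41 = 2;  h_42 = 0;  h_43 = 1;  h_44 = 0;  h_45 = 1;  h_46 = 2
  h_47 = 3;  h_48 = 0;  h_49 = 1;  h_50 = 0;  h_51 = 1;  h_52 = 4
  h_53 = 4;  h_54 = 2;  h_55 = 4;  h_56 = 3;  h_57 = 0;  h_58 = 4
  h_59 = 1;  h_60 = 4;  h_61 = 0;  h_62 = 3;  h_63 = 2;  h_64 = 4
  h_65 = 4;  h_66 = 0;  h_67 = 4;  h_68 = 1;  h_69 = 4;  h_70 = 2
  h_71 = 4;  h_72 = 4;  h_73 = 2;  h_74 = 2;  h_75 = 4;  h_76 = 4
  h_77 = 3;  h_78 = 1;  h_79 = 3;  h_80 = 4;  h_81 = 1;  h_82 = 2
  h_83 = 0;  h_84 = 0;  h_85 = 3;  h_86 = 1;  h_87 = 3;  h_88 = 1
  h_89 = 4;  h_90 = 0;  h_91 = 0;  h_92 = 1;  h_93 = 0;  h_94 = 0
  h_95 = 0;  h_96 = 0;  h_97 = 2;  h_98 = 1;  h_99 = 2;  h_100 = 3
  h_101 = 3;  h_102 = 4;  h_103 = 0;  h_104 = 2;  h_105 = 2;  h_106 = 1
  h_107 = 0;  h_108 = 2;  h_109 = 0;  h_110 = 3;  h_111 = 1;  h_112 = 4
  h_113 = 3;  h_114 = 2;  h_115 = 3;  h_116 = 0;  h_117 = 4;  h_118 = 3
  h_119 = 1;  h_120 = 0;  h_121 = 2;  h_122 = 4;  h_123 = 2;  h_124 = 1
  h_125 = 2;  h_126 = 2;  h_127 = 3;  h_128 = 2;  h_129 = 4;  h_130 = 0
  h_131 = 2;  h_132 = 2;  h_133 = 4;  h_134 = 4;  h_135 = 0;  h_136 = 2
  h_137 = 0;  h_138 = 2;  h_139 = 4;  h_140 = 1;  h_141 = 0;  h_142 = 2
  h_143 = 0;  h_144 = 2;  h_145 = 3;  h_146 = 3;  h_147 = 4;  h_148 = 3
  h_149 = 1;  h_150 = 0;  h_151 = 3;  h_152 = 2;  h_153 = 3;  h_154 = 0
  h_155 = 1;  h_156 = 4;  h_157 = 3;  h_158 = 3;  h_159 = 0;  h_160 = 3
  h_161 = 2;  h_162 = 3;  h_163 = 4;  h_164 = 3;  h_165 = 3;  h_166 = 4
  h_167 = 4;  h_168 = 3;  h_169 = 3;  h_170 = 1;  h_171 = 2;  h_172 = 1
  h_173 = 3;  h_174 = 2;  h_175 = 4;  h_176 = 0;  h_177 = 0;  h_178 = 1
  h_179 = 2;  h_180 = 1;  h_181 = 2;  h_182 = 3;  h_183 = 0;  h_184 = 0
  h_185 = 2;  h_186 = 0;  h_187 = 0;  h_188 = 0;  h_189 = 0;  h_190 = 4
  h_191 = 2;  h_192 = 4;  h_193 = 1;  h_194 = 1;  h_195 = 3;  h_196 = 0
  h_197 = 4;  h_198 = 4;  h_199 = 2;  h_200 = 0;  h_201 = 4;  h_202 = 0
  h_203 = 1;  h_204 = 2;  h_205 = 3;  h_206 = 1;  h_207 = 4;  h_208 = 1
  h_209 = 0;  h_210 = 3;  h_211 = 1;  h_212 = 2;  h_213 = 0;  h_214 = 4
  h_215 = 3;  h_216 = 4;  h_217 = 2;  h_218 = 4;  h_219 = 4;  h_220 = 1
  h_221 = 4;  h_222 = 3;  h_223 = 0;  h_224 = 4;  h_225 = 4;  h_226 = 3
  h_227 = 3;  h_228 = 0;  h_229 = 4;  h_230 = 0;  h_231 = 4;  h_232 = 3
  h_233 = 2;  h_234 = 0;  h_235 = 4;  h_236 = 0;  h_237 = 4;  h_238 = 1
  h_239 = 1;  h_240 = 3;  h_241 = 1;  h_242 = 2;  h_243 = 0;  h_244 = 1
  h_245 = 4;  h_246 = 1;  h_247 = 0;  h_248 = 2;  h_249 = 3;  h_250 = 1
  h_251 = 1;  h_252 = 0;  h_253 = 1;  h_254 = 4;  h_255 = 1;  h_256 = 3
  h_257 = 1;  h_258 = 1;  h_259 = 3;  h_260 = 3;  h_261 = 1;  h_262 = 1
  h_263 = 2;  h_264 = 4;  h_265 = 2;  h_266 = 1;  h_267 = 4;  h_268 = 3
  h_269 = 0;  h_270 = 0;  h_271 = 2;  h_272 = 4;  h_273 = 2;  h_274 = 4
  h_275 = 1;  h_276 = 0;  h_277 = 0;  h_278 = 4;  h_279 = 0;  h_280 = 0
  h_281 = 0;  h_282 = 0;  h_283 = 3;  h_284 = 4;  h_285 = 3;  h_286 = 2
  h_287 = 2;  h_288 = 1;  h_289 = 0;  h_290 = 3;  h_291 = 3;  h_292 = 4
  h_293 = 0;  h_294 = 3;  h_295 = 0;  h_296 = 2;  h_297 = 4;  h_298 = 1
  h_299 = 2
h_300 = 3·2 + 2·1 + 0·4 + 0·2 + 2·0 = 3
h_301 = 3·3 + 2·2 + 0·1 + 0·4 + 2·2 = 2

2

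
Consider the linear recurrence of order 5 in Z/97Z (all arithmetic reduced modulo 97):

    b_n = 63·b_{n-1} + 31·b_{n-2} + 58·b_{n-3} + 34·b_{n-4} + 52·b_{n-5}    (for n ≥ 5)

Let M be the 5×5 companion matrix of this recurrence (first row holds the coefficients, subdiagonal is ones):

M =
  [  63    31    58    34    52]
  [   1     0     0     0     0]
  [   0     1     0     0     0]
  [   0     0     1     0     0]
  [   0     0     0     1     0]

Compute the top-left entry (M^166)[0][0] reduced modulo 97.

37

(M^166)[0][0] is the top entry after applying M 166 times to the unit state (1, 0, 0, 0, 0). Equivalently it is h_{170} for the auxiliary sequence (h_n) obeying the same recurrence with h_4 = 1 and h_i = 0 for 0 ≤ i < 4:
h_5 = 63·1 + 31·0 + 58·0 + 34·0 + 52·0 = 63
h_6 = 63·63 + 31·1 + 58·0 + 34·0 + 52·0 = 23
h_7 = 63·23 + 31·63 + 58·1 + 34·0 + 52·0 = 65
h_8 = 63·65 + 31·23 + 58·63 + 34·1 + 52·0 = 57
h_9 = 63·57 + 31·65 + 58·23 + 34·63 + 52·1 = 16
h_10 = 63·16 + 31·57 + 58·65 + 34·23 + 52·63 = 30
Continuing the recurrence:
  h_11 = 77;  h_12 = 96;  h_13 = 6;  h_14 = 69;  h_15 = 20;  h_16 = 54
  h_17 = 28;  h_18 = 78;  h_19 = 87;  h_20 = 80;  h_21 = 16;  h_22 = 32
  h_23 = 4;  h_24 = 7;  h_25 = 44;  h_26 = 0;  h_27 = 78;  h_28 = 55
  h_29 = 80;  h_30 = 74;  h_31 = 83;  h_32 = 47;  h_33 = 80;  h_34 = 42
  h_35 = 69;  h_36 = 4;  h_37 = 0;  h_38 = 14;  h_39 = 18;  h_40 = 54
  h_41 = 33;  h_42 = 35;  h_43 = 37;  h_44 = 51;  h_45 = 38;  h_46 = 6
  h_47 = 26;  h_48 = 23;  h_49 = 48;  h_50 = 53;  h_51 = 82;  h_52 = 87
  h_53 = 54;  h_54 = 21;  h_55 = 7;  h_56 = 0;  h_57 = 35;  h_58 = 22
  h_59 = 18;  h_60 = 39;  h_61 = 49;  h_62 = 51;  h_63 = 20;  h_64 = 88
  h_65 = 12;  h_66 = 2;  h_67 = 10;  h_68 = 85;  h_69 = 95;  h_70 = 95
  h_71 = 45;  h_72 = 53;  h_73 = 46;  h_74 = 92;  h_75 = 82;  h_76 = 84
  h_77 = 30;  h_78 = 26;  h_79 = 74;  h_80 = 69;  h_81 = 54;  h_82 = 55
  h_83 = 11;  h_84 = 84;  h_85 = 85;  h_86 = 83;  h_87 = 62;  h_88 = 93
  h_89 = 65;  h_90 = 65;  h_91 = 80;  h_92 = 42;  h_93 = 34;  h_94 = 94
  h_95 = 89;  h_96 = 76;  h_97 = 43;  h_98 = 59;  h_99 = 9;  h_100 = 74
  h_101 = 3;  h_102 = 69;  h_103 = 78;  h_104 = 26;  h_105 = 77;  h_106 = 73
  h_107 = 87;  h_108 = 78;  h_109 = 4;  h_110 = 40;  h_111 = 51;  h_112 = 27
  h_113 = 94;  h_114 = 33;  h_115 = 91;  h_116 = 64;  h_117 = 78;  h_118 = 47
  h_119 = 30;  h_120 = 35;  h_121 = 7;  h_122 = 93;  h_123 = 27;  h_124 = 77
  h_125 = 45;  h_126 = 32;  h_127 = 51;  h_128 = 70;  h_129 = 92;  h_130 = 93
  h_131 = 67;  h_132 = 12;  h_133 = 57;  h_134 = 81;  h_135 = 33;  h_136 = 51
  h_137 = 50;  h_138 = 44;  h_139 = 4;  h_140 = 12;  h_141 = 24;  h_142 = 4
  h_143 = 42;  h_144 = 25;  h_145 = 87;  h_146 = 85;  h_147 = 80;  h_148 = 41
  h_149 = 89;  h_150 = 17;  h_151 = 59;  h_152 = 22;  h_153 = 47;  h_154 = 49
  h_155 = 77;  h_156 = 11;  h_157 = 31;  h_158 = 6;  h_159 = 62;  h_160 = 83
  h_161 = 7;  h_162 = 84;  h_163 = 36;  h_164 = 72;  h_165 = 43;  h_166 = 64
  h_167 = 1;  h_168 = 34
h_169 = 63·34 + 31·1 + 58·64 + 34·43 + 52·72 = 33
h_170 = 63·33 + 31·34 + 58·1 + 34·64 + 52·43 = 37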